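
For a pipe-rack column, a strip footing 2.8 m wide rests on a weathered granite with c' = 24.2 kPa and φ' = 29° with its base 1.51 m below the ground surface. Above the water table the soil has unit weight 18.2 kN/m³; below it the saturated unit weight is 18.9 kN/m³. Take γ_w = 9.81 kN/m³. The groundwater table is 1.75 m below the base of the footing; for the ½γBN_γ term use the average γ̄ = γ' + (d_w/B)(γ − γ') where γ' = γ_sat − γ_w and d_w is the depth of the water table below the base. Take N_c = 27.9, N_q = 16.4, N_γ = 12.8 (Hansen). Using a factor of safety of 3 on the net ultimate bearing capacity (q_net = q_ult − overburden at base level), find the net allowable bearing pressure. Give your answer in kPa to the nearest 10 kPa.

Overburden at base level: q = 18.2 × 1.51 = 27.482 kPa.
The water table is 1.75 m below the base (< B = 2.8 m), so the ½γBN_γ term uses γ̄ = γ' + (d_w/B)(γ − γ') = 9.09 + (1.75/2.8)(18.2 − 9.09) = 14.784 kN/m³.
Cohesion term c·N_c = 24.2 × 27.9 = 675.18 kPa; surcharge term q·N_q = 27.482 × 16.4 = 450.7 kPa; self-weight term 0.5·γ·B·N_γ = 0.5 × 14.784 × 2.8 × 12.8 = 264.92 kPa.
q_ult = 675.18 + 450.7 + 264.92 = 1390.8 kPa.
q_net = 1390.8 − 27.482 = 1363.3 kPa.
q_all(net) = 1363.3 / 3 = 454.44 kPa.

q_all(net) ≈ 450 kPa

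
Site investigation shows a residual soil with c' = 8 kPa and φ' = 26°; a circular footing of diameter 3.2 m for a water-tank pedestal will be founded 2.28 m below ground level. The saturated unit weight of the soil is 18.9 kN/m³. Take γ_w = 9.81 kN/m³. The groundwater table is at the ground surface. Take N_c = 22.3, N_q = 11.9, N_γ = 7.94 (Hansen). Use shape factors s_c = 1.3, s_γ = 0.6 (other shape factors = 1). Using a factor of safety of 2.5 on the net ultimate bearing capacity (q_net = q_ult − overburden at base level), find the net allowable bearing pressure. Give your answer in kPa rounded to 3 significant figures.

γ' = 18.9 − 9.81 = 9.09 kN/m³ (submerged throughout). q = 9.09 × 2.28 = 20.725 kPa; the same γ' applies in the ½γBN_γ term.
c·N_c·s_c = 8 × 22.3 × 1.3 = 231.92 kPa
q·N_q = 20.725 × 11.9 = 246.63 kPa
0.5·γ·B·N_γ·s_γ = 0.5 × 9.09 × 3.2 × 7.94 × 0.6 = 69.288 kPa
q_ult = 231.92 + 246.63 + 69.288 = 547.84 kPa.
q_net = 547.84 − 20.725 = 527.11 kPa.
q_all(net) = 527.11 / 2.5 = 210.84 kPa.

q_all(net) ≈ 211 kPa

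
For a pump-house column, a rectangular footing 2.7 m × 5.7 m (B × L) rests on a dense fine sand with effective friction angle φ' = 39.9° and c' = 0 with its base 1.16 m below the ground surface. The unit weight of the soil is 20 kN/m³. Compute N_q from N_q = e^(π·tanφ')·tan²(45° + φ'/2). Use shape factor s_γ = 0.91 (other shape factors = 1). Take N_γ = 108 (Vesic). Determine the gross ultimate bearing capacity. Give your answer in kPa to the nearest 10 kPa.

tan39.9° = 0.8361, so N_q = e^(π×0.8361)·tan²(64.95°) = 13.829 × 4.578 = 63.31.
Effective surcharge at the founding depth q = γ·D_f = 20 × 1.16 = 23.2 kPa.
q_ult = q·N_q + 0.5·γ·B·N_γ·s_γ
     = 23.2 × 63.31 + 0.5 × 20 × 2.7 × 108 × 0.91
     = 1468.8 + 2653.6 = 4122.4 kPa.

q_ult ≈ 4120 kPa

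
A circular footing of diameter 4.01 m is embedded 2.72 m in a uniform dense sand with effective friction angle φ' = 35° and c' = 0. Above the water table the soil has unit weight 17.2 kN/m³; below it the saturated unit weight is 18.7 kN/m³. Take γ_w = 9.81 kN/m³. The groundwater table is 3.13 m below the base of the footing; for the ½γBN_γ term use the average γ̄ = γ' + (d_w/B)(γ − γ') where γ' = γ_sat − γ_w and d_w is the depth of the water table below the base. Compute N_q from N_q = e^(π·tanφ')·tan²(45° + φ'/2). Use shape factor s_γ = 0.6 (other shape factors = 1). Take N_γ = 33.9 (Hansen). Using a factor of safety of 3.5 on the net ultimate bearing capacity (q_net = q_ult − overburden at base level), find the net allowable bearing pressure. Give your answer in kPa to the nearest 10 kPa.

q_all(net) ≈ 610 kPa

N_q = e^(π·tan35°)·tan²(62.5°) = 33.3.
Overburden at base level: q = 17.2 × 2.72 = 46.784 kPa.
The water table is 3.13 m below the base (< B = 4.01 m), so the ½γBN_γ term uses γ̄ = γ' + (d_w/B)(γ − γ') = 8.89 + (3.13/4.01)(17.2 − 8.89) = 15.376 kN/m³.
Surcharge term q·N_q = 46.784 × 33.296 = 1557.7 kPa; self-weight term 0.5·γ·B·N_γ·s_γ = 0.5 × 15.376 × 4.01 × 33.9 × 0.6 = 627.07 kPa.
q_ult = 1557.7 + 627.07 = 2184.8 kPa.
q_net = 2184.8 − 46.784 = 2138 kPa.
q_all(net) = 2138 / 3.5 = 610.86 kPa.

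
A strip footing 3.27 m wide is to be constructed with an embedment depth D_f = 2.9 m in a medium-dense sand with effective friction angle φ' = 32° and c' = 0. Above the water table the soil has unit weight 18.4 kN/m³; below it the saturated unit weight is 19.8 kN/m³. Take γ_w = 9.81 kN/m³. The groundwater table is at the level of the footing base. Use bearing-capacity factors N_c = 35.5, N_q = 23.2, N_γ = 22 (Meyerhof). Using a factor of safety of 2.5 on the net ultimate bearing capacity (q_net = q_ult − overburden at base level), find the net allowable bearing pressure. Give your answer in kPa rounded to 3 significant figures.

q_all(net) ≈ 618 kPa

Overburden at base level: q = 18.4 × 2.9 = 53.36 kPa.
Below the base the soil is submerged, so the ½γBN_γ term uses γ' = 19.8 − 9.81 = 9.99 kN/m³.
Surcharge term q·N_q = 53.36 × 23.2 = 1238 kPa; self-weight term 0.5·γ·B·N_γ = 0.5 × 9.99 × 3.27 × 22 = 359.34 kPa.
q_ult = 1238 + 359.34 = 1597.3 kPa.
q_net = 1597.3 − 53.36 = 1543.9 kPa.
q_all(net) = 1543.9 / 2.5 = 617.57 kPa.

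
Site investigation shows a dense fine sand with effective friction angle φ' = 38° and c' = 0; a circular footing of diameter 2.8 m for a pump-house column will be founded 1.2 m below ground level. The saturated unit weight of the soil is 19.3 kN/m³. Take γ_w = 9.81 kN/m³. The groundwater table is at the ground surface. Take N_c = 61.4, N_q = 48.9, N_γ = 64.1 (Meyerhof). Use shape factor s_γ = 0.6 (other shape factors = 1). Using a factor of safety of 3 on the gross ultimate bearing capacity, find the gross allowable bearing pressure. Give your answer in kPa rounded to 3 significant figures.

q_all ≈ 356 kPa

With the water table at the surface the whole profile is submerged: γ' = 19.3 − 9.81 = 9.49 kN/m³, so q = γ'·D_f = 11.388 kPa; the same γ' applies in the ½γBN_γ term.
q_ult = q·N_q + 0.5·γ·B·N_γ·s_γ
     = 11.388 × 48.9 + 0.5 × 9.49 × 2.8 × 64.1 × 0.6
     = 556.87 + 510.98 = 1067.9 kPa.
q_all = 1067.9 / 3 = 355.95 kPa.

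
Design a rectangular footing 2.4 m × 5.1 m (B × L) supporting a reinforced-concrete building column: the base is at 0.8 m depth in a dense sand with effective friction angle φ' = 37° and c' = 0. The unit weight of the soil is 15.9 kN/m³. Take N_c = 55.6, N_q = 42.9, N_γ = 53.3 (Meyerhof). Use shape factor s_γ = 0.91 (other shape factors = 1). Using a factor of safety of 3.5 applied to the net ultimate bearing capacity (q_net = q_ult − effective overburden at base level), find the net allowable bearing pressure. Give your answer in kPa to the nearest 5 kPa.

q_all(net) ≈ 415 kPa

Overburden at base level: q = 15.9 × 0.8 = 12.72 kPa.
Surcharge term q·N_q = 12.72 × 42.9 = 545.69 kPa; self-weight term 0.5·γ·B·N_γ·s_γ = 0.5 × 15.9 × 2.4 × 53.3 × 0.91 = 925.44 kPa.
q_ult = 545.69 + 925.44 = 1471.1 kPa.
Net ultimate: q_net = 1471.1 − 12.72 = 1458.4 kPa.
q_all(net) = 1458.4 / 3.5 = 416.69 kPa.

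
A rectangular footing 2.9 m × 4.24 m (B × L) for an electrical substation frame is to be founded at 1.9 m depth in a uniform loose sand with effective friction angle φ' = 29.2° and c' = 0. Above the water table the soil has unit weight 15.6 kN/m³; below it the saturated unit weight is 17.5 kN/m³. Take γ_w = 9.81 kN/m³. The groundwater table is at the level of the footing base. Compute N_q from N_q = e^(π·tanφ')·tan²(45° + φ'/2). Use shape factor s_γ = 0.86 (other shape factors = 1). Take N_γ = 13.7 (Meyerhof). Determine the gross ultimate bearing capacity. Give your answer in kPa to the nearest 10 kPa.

q_ult ≈ 630 kPa

tan29.2° = 0.5589, so N_q = e^(π×0.5589)·tan²(59.6°) = 5.788 × 2.905 = 16.82.
q = γ·D_f = 15.6 × 1.9 = 29.64 kPa.
For the ½γBN_γ term take γ' = 17.5 − 9.81 = 7.69 kN/m³ (soil below base is submerged).
q·N_q = 29.64 × 16.815 = 498.4 kPa
0.5·γ·B·N_γ·s_γ = 0.5 × 7.69 × 2.9 × 13.7 × 0.86 = 131.38 kPa
q_ult = 498.4 + 131.38 = 629.77 kPa.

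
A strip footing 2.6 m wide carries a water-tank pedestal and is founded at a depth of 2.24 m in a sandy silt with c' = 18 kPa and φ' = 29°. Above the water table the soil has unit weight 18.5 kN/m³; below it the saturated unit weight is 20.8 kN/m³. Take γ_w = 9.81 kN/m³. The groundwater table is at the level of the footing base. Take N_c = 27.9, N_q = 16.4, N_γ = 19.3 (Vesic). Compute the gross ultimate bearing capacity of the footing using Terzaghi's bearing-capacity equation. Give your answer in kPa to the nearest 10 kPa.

q_ult ≈ 1460 kPa

Overburden at base level: q = 18.5 × 2.24 = 41.44 kPa.
Below the base the soil is submerged, so the ½γBN_γ term uses γ' = 20.8 − 9.81 = 10.99 kN/m³.
Cohesion term c·N_c = 18 × 27.9 = 502.2 kPa; surcharge term q·N_q = 41.44 × 16.4 = 679.62 kPa; self-weight term 0.5·γ·B·N_γ = 0.5 × 10.99 × 2.6 × 19.3 = 275.74 kPa.
q_ult = 502.2 + 679.62 + 275.74 = 1457.6 kPa.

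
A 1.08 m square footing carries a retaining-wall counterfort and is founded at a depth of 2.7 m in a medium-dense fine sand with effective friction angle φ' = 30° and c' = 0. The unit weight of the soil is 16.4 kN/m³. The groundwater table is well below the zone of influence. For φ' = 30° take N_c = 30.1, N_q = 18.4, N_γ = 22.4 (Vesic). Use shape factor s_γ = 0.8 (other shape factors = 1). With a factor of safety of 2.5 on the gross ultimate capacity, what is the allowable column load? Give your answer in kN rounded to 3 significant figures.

Overburden at base level: q = 16.4 × 2.7 = 44.28 kPa.
Surcharge term q·N_q = 44.28 × 18.4 = 814.75 kPa; self-weight term 0.5·γ·B·N_γ·s_γ = 0.5 × 16.4 × 1.08 × 22.4 × 0.8 = 158.7 kPa.
q_ult = 814.75 + 158.7 = 973.45 kPa.
Gross allowable pressure q_all = 973.45 / 2.5 = 389.38 kPa.
Footing area = 1.1664 m², so allowable column load = 389.38 × 1.1664 = 454.17 kN.

P_all ≈ 454 kN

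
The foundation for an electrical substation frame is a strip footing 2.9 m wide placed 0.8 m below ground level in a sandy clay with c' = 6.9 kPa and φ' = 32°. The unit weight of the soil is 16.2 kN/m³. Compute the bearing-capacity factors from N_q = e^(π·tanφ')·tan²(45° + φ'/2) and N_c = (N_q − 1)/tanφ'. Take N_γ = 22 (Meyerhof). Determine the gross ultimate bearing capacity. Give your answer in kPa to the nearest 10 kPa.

tan32° = 0.6249, so N_q = e^(π×0.6249)·tan²(61°) = 7.121 × 3.255 = 23.18.
N_c = (23.18 − 1)/tan32° = 35.49.
Effective surcharge at the founding depth q = γ·D_f = 16.2 × 0.8 = 12.96 kPa.
q_ult = c·N_c + q·N_q + 0.5·γ·B·N_γ
     = 6.9 × 35.49 + 12.96 × 23.177 + 0.5 × 16.2 × 2.9 × 22
     = 244.88 + 300.37 + 516.78 = 1062 kPa.

q_ult ≈ 1060 kPa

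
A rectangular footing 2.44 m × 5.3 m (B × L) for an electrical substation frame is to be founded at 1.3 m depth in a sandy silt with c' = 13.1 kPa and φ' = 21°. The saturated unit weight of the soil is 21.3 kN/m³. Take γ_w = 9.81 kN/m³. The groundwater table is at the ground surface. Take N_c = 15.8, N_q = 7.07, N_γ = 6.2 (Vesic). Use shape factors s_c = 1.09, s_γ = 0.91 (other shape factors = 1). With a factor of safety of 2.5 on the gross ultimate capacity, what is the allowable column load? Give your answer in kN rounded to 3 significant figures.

P_all ≈ 2120 kN

With the water table at the surface the whole profile is submerged: γ' = 21.3 − 9.81 = 11.49 kN/m³, so q = γ'·D_f = 14.937 kPa; the same γ' applies in the ½γBN_γ term.
q_ult = c·N_c·s_c + q·N_q + 0.5·γ·B·N_γ·s_γ
     = 13.1 × 15.8 × 1.09 + 14.937 × 7.07 + 0.5 × 11.49 × 2.44 × 6.2 × 0.91
     = 225.61 + 105.6 + 79.088 = 410.3 kPa.
Gross allowable pressure q_all = 410.3 / 2.5 = 164.12 kPa.
Footing area = 12.932 m², so allowable column load = 164.12 × 12.932 = 2122.4 kN.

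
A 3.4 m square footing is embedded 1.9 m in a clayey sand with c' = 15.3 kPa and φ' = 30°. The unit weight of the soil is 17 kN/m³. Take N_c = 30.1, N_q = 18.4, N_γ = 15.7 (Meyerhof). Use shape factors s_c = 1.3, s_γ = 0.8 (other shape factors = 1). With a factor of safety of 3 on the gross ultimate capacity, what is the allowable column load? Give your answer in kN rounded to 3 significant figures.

Effective surcharge at the founding depth q = γ·D_f = 17 × 1.9 = 32.3 kPa.
q_ult = c·N_c·s_c + q·N_q + 0.5·γ·B·N_γ·s_γ
     = 15.3 × 30.1 × 1.3 + 32.3 × 18.4 + 0.5 × 17 × 3.4 × 15.7 × 0.8
     = 598.69 + 594.32 + 362.98 = 1556 kPa.
Gross allowable pressure q_all = 1556 / 3 = 518.66 kPa.
Footing area = 11.56 m², so allowable column load = 518.66 × 11.56 = 5995.8 kN.

P_all ≈ 6000 kN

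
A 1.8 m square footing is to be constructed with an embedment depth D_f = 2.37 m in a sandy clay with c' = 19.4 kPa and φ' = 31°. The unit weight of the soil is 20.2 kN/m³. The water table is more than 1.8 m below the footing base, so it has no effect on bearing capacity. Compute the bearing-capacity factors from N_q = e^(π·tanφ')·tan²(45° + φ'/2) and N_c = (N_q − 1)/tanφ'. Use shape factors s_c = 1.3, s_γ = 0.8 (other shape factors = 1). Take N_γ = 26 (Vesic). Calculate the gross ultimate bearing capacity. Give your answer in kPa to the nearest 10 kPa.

q_ult ≈ 2190 kPa

tan31° = 0.6009, so N_q = e^(π×0.6009)·tan²(60.5°) = 6.604 × 3.124 = 20.63.
N_c = (20.63 − 1)/tan31° = 32.67.
q = γ·D_f = 20.2 × 2.37 = 47.874 kPa.
c·N_c·s_c = 19.4 × 32.671 × 1.3 = 823.97 kPa
q·N_q = 47.874 × 20.631 = 987.68 kPa
0.5·γ·B·N_γ·s_γ = 0.5 × 20.2 × 1.8 × 26 × 0.8 = 378.14 kPa
q_ult = 823.97 + 987.68 + 378.14 = 2189.8 kPa.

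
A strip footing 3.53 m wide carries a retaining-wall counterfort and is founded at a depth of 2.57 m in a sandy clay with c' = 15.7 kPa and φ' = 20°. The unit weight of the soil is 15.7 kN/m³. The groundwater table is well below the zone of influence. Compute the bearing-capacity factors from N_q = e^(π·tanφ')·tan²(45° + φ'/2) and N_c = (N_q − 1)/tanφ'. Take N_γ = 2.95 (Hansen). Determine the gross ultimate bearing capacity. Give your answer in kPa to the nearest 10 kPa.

tan20° = 0.364, so N_q = e^(π×0.364)·tan²(55°) = 3.138 × 2.04 = 6.4.
N_c = (6.4 − 1)/tan20° = 14.83.
Effective surcharge at the founding depth q = γ·D_f = 15.7 × 2.57 = 40.349 kPa.
q_ult = c·N_c + q·N_q + 0.5·γ·B·N_γ
     = 15.7 × 14.835 + 40.349 × 6.3994 + 0.5 × 15.7 × 3.53 × 2.95
     = 232.9 + 258.21 + 81.746 = 572.86 kPa.

q_ult ≈ 570 kPa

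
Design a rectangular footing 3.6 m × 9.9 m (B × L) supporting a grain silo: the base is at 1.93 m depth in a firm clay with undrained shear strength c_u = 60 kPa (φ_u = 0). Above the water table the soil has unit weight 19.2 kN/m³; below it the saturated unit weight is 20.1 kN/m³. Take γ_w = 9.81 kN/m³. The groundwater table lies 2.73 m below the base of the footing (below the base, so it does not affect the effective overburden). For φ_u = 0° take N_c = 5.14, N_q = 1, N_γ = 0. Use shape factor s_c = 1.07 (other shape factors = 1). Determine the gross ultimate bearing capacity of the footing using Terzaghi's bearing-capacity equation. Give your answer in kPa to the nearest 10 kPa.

q = γ·D_f = 19.2 × 1.93 = 37.056 kPa.
c·N_c·s_c = 60 × 5.14 × 1.07 = 329.99 kPa
q·N_q = 37.056 × 1 = 37.056 kPa
q_ult = 329.99 + 37.056 = 367.04 kPa.

q_ult ≈ 370 kPa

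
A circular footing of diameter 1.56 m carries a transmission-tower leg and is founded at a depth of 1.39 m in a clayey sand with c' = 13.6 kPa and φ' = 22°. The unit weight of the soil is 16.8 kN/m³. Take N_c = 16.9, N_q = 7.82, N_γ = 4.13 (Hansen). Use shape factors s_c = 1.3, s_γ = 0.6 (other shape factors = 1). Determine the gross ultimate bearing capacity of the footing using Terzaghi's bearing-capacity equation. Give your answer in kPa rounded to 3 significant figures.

q_ult ≈ 514 kPa

Effective surcharge at the founding depth q = γ·D_f = 16.8 × 1.39 = 23.352 kPa.
q_ult = c·N_c·s_c + q·N_q + 0.5·γ·B·N_γ·s_γ
     = 13.6 × 16.9 × 1.3 + 23.352 × 7.82 + 0.5 × 16.8 × 1.56 × 4.13 × 0.6
     = 298.79 + 182.61 + 32.472 = 513.88 kPa.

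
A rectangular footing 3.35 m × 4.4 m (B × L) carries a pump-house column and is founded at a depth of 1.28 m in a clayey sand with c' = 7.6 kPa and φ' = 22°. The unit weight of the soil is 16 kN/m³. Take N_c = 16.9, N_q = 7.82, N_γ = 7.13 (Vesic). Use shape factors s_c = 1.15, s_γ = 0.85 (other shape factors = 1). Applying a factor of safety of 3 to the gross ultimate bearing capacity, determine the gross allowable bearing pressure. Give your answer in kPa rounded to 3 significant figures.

q = γ·D_f = 16 × 1.28 = 20.48 kPa.
c·N_c·s_c = 7.6 × 16.9 × 1.15 = 147.71 kPa
q·N_q = 20.48 × 7.82 = 160.15 kPa
0.5·γ·B·N_γ·s_γ = 0.5 × 16 × 3.35 × 7.13 × 0.85 = 162.42 kPa
q_ult = 147.71 + 160.15 + 162.42 = 470.28 kPa.
q_all = q_ult / FS = 470.28 / 3 = 156.76 kPa.

q_all ≈ 157 kPa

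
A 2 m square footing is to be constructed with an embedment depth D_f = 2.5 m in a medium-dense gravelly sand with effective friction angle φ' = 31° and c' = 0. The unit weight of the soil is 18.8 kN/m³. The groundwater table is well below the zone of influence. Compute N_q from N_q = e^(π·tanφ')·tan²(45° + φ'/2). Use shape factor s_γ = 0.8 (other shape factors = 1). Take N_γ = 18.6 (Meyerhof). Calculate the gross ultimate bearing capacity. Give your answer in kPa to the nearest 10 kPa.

q_ult ≈ 1250 kPa

tan31° = 0.6009, so N_q = e^(π×0.6009)·tan²(60.5°) = 6.604 × 3.124 = 20.63.
Effective surcharge at the founding depth q = γ·D_f = 18.8 × 2.5 = 47 kPa.
q_ult = q·N_q + 0.5·γ·B·N_γ·s_γ
     = 47 × 20.631 + 0.5 × 18.8 × 2 × 18.6 × 0.8
     = 969.65 + 279.74 = 1249.4 kPa.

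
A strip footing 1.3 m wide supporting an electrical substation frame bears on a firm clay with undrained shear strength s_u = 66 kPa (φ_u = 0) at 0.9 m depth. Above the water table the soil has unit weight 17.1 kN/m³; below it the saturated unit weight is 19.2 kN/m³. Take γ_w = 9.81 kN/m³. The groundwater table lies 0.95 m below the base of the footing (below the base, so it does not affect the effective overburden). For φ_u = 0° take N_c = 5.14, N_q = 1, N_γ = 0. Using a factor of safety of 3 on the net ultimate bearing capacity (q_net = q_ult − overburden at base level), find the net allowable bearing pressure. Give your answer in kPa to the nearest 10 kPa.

q = γ·D_f = 17.1 × 0.9 = 15.39 kPa.
c·N_c = 66 × 5.14 = 339.24 kPa
q·N_q = 15.39 × 1 = 15.39 kPa
q_ult = 339.24 + 15.39 = 354.63 kPa.
q_net = 354.63 − 15.39 = 339.24 kPa.
q_all(net) = 339.24 / 3 = 113.08 kPa.

q_all(net) ≈ 110 kPa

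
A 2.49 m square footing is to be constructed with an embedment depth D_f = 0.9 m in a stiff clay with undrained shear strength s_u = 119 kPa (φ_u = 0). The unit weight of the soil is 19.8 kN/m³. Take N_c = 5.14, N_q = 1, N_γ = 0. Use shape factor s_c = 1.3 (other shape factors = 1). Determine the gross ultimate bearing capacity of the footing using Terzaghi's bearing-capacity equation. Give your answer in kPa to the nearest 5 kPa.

q_ult ≈ 815 kPa

Overburden at base level: q = 19.8 × 0.9 = 17.82 kPa.
Cohesion term c·N_c·s_c = 119 × 5.14 × 1.3 = 795.16 kPa; surcharge term q·N_q = 17.82 × 1 = 17.82 kPa.
q_ult = 795.16 + 17.82 = 812.98 kPa.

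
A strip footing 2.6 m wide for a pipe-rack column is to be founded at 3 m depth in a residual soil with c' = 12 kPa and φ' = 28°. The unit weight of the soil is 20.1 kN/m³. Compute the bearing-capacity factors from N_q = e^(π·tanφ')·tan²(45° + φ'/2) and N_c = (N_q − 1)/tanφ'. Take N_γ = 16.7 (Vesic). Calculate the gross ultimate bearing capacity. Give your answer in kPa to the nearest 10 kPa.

tan28° = 0.5317, so N_q = e^(π×0.5317)·tan²(59°) = 5.314 × 2.77 = 14.72.
N_c = (14.72 − 1)/tan28° = 25.8.
q = γ·D_f = 20.1 × 3 = 60.3 kPa.
c·N_c = 12 × 25.803 = 309.64 kPa
q·N_q = 60.3 × 14.72 = 887.61 kPa
0.5·γ·B·N_γ = 0.5 × 20.1 × 2.6 × 16.7 = 436.37 kPa
q_ult = 309.64 + 887.61 + 436.37 = 1633.6 kPa.

q_ult ≈ 1630 kPa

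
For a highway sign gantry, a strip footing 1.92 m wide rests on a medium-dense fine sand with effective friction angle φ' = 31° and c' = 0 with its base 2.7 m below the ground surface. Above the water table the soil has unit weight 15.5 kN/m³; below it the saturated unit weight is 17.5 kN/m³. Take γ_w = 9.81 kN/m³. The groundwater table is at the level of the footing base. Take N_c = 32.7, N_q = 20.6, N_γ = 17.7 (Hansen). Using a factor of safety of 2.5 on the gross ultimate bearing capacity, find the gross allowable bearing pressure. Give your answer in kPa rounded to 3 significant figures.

q_all ≈ 397 kPa

Overburden at base level: q = 15.5 × 2.7 = 41.85 kPa.
Below the base the soil is submerged, so the ½γBN_γ term uses γ' = 17.5 − 9.81 = 7.69 kN/m³.
Surcharge term q·N_q = 41.85 × 20.6 = 862.11 kPa; self-weight term 0.5·γ·B·N_γ = 0.5 × 7.69 × 1.92 × 17.7 = 130.67 kPa.
q_ult = 862.11 + 130.67 = 992.78 kPa.
q_all = 992.78 / 2.5 = 397.11 kPa.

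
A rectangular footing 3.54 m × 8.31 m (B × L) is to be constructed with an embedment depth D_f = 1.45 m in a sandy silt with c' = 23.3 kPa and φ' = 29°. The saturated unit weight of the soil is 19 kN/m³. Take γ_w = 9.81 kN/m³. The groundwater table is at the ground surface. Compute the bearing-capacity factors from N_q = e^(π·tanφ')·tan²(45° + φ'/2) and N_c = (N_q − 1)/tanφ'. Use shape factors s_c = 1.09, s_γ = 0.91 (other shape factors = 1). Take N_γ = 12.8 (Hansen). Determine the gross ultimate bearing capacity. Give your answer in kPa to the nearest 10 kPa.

tan29° = 0.5543, so N_q = e^(π×0.5543)·tan²(59.5°) = 5.705 × 2.882 = 16.44.
N_c = (16.44 − 1)/tan29° = 27.86.
γ' = 19 − 9.81 = 9.19 kN/m³ (submerged throughout). q = 9.19 × 1.45 = 13.325 kPa; the same γ' applies in the ½γBN_γ term.
c·N_c·s_c = 23.3 × 27.86 × 1.09 = 707.57 kPa
q·N_q = 13.325 × 16.443 = 219.12 kPa
0.5·γ·B·N_γ·s_γ = 0.5 × 9.19 × 3.54 × 12.8 × 0.91 = 189.47 kPa
q_ult = 707.57 + 219.12 + 189.47 = 1116.2 kPa.

q_ult ≈ 1120 kPa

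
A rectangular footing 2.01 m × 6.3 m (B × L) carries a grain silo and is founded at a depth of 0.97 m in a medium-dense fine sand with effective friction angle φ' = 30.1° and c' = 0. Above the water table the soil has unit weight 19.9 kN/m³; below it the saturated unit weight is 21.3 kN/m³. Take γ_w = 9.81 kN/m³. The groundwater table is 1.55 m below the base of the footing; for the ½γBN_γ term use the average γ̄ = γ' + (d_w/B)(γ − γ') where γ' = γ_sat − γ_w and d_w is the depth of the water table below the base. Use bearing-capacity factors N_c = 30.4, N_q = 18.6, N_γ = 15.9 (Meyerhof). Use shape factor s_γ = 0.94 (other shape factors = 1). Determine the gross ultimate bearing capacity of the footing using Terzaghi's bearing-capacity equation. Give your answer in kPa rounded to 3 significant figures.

q = γ·D_f = 19.9 × 0.97 = 19.303 kPa.
γ' = 11.49 kN/m³; averaging over the depth B below the base, γ̄ = γ' + (d_w/B)(γ − γ') = 17.975 kN/m³.
q·N_q = 19.303 × 18.6 = 359.04 kPa
0.5·γ·B·N_γ·s_γ = 0.5 × 17.975 × 2.01 × 15.9 × 0.94 = 270 kPa
q_ult = 359.04 + 270 = 629.04 kPa.

q_ult ≈ 629 kPa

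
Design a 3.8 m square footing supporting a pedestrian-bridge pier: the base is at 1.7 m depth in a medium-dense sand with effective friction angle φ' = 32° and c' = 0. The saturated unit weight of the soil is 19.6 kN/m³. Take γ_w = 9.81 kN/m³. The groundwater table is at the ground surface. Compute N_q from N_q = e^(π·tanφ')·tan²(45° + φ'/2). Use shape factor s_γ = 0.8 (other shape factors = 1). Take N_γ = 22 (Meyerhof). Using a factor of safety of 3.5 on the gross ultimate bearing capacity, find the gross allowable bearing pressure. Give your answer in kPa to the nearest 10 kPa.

q_all ≈ 200 kPa

N_q = e^(π·tan32°)·tan²(61°) = 23.18.
γ' = 19.6 − 9.81 = 9.79 kN/m³ (submerged throughout). q = 9.79 × 1.7 = 16.643 kPa; the same γ' applies in the ½γBN_γ term.
q·N_q = 16.643 × 23.177 = 385.73 kPa
0.5·γ·B·N_γ·s_γ = 0.5 × 9.79 × 3.8 × 22 × 0.8 = 327.38 kPa
q_ult = 385.73 + 327.38 = 713.11 kPa.
q_all = 713.11 / 3.5 = 203.75 kPa.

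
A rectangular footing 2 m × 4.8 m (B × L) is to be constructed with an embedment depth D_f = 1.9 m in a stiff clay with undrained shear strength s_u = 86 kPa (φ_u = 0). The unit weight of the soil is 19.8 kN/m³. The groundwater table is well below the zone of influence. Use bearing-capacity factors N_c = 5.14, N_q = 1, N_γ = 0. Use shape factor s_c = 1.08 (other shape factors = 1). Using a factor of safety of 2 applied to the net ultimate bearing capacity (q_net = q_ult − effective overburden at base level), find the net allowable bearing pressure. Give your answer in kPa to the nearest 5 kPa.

Overburden at base level: q = 19.8 × 1.9 = 37.62 kPa.
Cohesion term c·N_c·s_c = 86 × 5.14 × 1.08 = 477.4 kPa; surcharge term q·N_q = 37.62 × 1 = 37.62 kPa.
q_ult = 477.4 + 37.62 = 515.02 kPa.
Net ultimate: q_net = 515.02 − 37.62 = 477.4 kPa.
q_all(net) = 477.4 / 2 = 238.7 kPa.

q_all(net) ≈ 240 kPa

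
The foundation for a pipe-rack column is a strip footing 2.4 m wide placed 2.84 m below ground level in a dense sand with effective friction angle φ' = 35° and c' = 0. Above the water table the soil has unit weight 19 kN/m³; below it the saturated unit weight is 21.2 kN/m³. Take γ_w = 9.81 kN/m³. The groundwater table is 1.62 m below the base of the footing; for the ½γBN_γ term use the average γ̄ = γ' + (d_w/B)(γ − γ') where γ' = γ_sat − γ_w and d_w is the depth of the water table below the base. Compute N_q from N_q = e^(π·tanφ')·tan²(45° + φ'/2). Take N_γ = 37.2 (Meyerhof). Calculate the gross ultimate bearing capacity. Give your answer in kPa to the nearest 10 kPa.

q_ult ≈ 2530 kPa

tan35° = 0.7002, so N_q = e^(π×0.7002)·tan²(62.5°) = 9.023 × 3.69 = 33.3.
q = γ·D_f = 19 × 2.84 = 53.96 kPa.
γ' = 11.39 kN/m³; averaging over the depth B below the base, γ̄ = γ' + (d_w/B)(γ − γ') = 16.527 kN/m³.
q·N_q = 53.96 × 33.296 = 1796.7 kPa
0.5·γ·B·N_γ = 0.5 × 16.527 × 2.4 × 37.2 = 737.75 kPa
q_ult = 1796.7 + 737.75 = 2534.4 kPa.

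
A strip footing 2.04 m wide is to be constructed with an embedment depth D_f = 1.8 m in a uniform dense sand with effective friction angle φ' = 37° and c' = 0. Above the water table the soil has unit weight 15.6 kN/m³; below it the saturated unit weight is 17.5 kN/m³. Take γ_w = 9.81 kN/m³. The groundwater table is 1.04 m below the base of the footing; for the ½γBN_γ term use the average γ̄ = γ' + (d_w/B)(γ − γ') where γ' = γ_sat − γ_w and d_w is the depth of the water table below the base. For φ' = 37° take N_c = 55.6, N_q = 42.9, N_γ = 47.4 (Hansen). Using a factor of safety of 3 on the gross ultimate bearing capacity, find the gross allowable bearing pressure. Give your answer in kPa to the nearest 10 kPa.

q_all ≈ 590 kPa

q = γ·D_f = 15.6 × 1.8 = 28.08 kPa.
γ' = 7.69 kN/m³; averaging over the depth B below the base, γ̄ = γ' + (d_w/B)(γ − γ') = 11.723 kN/m³.
q·N_q = 28.08 × 42.9 = 1204.6 kPa
0.5·γ·B·N_γ = 0.5 × 11.723 × 2.04 × 47.4 = 566.76 kPa
q_ult = 1204.6 + 566.76 = 1771.4 kPa.
q_all = 1771.4 / 3 = 590.46 kPa.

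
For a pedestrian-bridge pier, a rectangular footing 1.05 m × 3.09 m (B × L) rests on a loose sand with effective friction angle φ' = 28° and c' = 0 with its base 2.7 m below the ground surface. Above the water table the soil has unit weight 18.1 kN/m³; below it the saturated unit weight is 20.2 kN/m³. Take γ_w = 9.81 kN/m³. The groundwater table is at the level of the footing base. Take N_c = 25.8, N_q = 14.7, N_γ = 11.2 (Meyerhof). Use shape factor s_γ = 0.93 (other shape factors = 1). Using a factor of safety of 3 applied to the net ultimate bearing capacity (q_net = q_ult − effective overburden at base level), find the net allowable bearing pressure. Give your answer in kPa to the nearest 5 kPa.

q = γ·D_f = 18.1 × 2.7 = 48.87 kPa.
For the ½γBN_γ term take γ' = 20.2 − 9.81 = 10.39 kN/m³ (soil below base is submerged).
q·N_q = 48.87 × 14.7 = 718.39 kPa
0.5·γ·B·N_γ·s_γ = 0.5 × 10.39 × 1.05 × 11.2 × 0.93 = 56.817 kPa
q_ult = 718.39 + 56.817 = 775.21 kPa.
Net ultimate: q_net = 775.21 − 48.87 = 726.34 kPa.
q_all(net) = 726.34 / 3 = 242.11 kPa.

q_all(net) ≈ 240 kPa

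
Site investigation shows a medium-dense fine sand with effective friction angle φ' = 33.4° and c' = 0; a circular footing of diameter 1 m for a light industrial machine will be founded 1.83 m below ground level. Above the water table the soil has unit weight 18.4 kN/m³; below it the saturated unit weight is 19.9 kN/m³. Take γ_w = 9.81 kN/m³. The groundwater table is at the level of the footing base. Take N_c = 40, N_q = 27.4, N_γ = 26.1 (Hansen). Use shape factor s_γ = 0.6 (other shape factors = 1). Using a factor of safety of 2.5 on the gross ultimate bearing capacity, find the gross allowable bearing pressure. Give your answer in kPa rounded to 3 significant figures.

Overburden at base level: q = 18.4 × 1.83 = 33.672 kPa.
Below the base the soil is submerged, so the ½γBN_γ term uses γ' = 19.9 − 9.81 = 10.09 kN/m³.
Surcharge term q·N_q = 33.672 × 27.4 = 922.61 kPa; self-weight term 0.5·γ·B·N_γ·s_γ = 0.5 × 10.09 × 1 × 26.1 × 0.6 = 79.005 kPa.
q_ult = 922.61 + 79.005 = 1001.6 kPa.
q_all = 1001.6 / 2.5 = 400.65 kPa.

q_all ≈ 401 kPa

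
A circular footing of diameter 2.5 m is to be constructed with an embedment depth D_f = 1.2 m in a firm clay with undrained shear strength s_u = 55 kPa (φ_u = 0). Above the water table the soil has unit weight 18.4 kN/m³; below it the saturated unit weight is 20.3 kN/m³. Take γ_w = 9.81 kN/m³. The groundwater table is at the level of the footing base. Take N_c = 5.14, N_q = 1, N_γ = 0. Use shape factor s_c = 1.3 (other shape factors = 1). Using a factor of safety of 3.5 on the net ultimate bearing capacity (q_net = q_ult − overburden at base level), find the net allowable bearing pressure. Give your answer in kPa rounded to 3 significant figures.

q_all(net) ≈ 105 kPa

Effective surcharge at the founding depth q = γ·D_f = 18.4 × 1.2 = 22.08 kPa.
q_ult = c·N_c·s_c + q·N_q
     = 55 × 5.14 × 1.3 + 22.08 × 1
     = 367.51 + 22.08 = 389.59 kPa.
q_net = 389.59 − 22.08 = 367.51 kPa.
q_all(net) = 367.51 / 3.5 = 105 kPa.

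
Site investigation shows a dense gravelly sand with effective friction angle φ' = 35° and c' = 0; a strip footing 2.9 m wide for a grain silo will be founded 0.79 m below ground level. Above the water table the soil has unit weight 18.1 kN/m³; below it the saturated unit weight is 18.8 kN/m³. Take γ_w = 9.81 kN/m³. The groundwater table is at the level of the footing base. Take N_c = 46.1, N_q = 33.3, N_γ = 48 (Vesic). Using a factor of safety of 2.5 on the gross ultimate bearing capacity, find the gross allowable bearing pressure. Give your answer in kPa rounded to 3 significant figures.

q_all ≈ 441 kPa

Overburden at base level: q = 18.1 × 0.79 = 14.299 kPa.
Below the base the soil is submerged, so the ½γBN_γ term uses γ' = 18.8 − 9.81 = 8.99 kN/m³.
Surcharge term q·N_q = 14.299 × 33.3 = 476.16 kPa; self-weight term 0.5·γ·B·N_γ = 0.5 × 8.99 × 2.9 × 48 = 625.7 kPa.
q_ult = 476.16 + 625.7 = 1101.9 kPa.
q_all = 1101.9 / 2.5 = 440.74 kPa.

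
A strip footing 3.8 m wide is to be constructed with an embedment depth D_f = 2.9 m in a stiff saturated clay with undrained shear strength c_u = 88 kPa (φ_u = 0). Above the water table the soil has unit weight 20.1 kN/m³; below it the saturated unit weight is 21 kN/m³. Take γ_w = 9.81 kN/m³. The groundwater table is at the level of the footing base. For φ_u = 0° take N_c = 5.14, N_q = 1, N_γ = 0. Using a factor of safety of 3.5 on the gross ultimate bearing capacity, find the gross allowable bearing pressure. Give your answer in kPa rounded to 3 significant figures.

q_all ≈ 146 kPa

Overburden at base level: q = 20.1 × 2.9 = 58.29 kPa.
Cohesion term c·N_c = 88 × 5.14 = 452.32 kPa; surcharge term q·N_q = 58.29 × 1 = 58.29 kPa.
q_ult = 452.32 + 58.29 = 510.61 kPa.
q_all = 510.61 / 3.5 = 145.89 kPa.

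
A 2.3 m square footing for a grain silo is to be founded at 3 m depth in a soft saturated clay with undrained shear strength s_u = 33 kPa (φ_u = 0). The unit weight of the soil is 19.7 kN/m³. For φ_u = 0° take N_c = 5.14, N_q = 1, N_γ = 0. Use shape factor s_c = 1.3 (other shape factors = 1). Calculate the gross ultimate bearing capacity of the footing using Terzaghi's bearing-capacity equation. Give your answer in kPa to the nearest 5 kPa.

q_ult ≈ 280 kPa

Overburden at base level: q = 19.7 × 3 = 59.1 kPa.
Cohesion term c·N_c·s_c = 33 × 5.14 × 1.3 = 220.51 kPa; surcharge term q·N_q = 59.1 × 1 = 59.1 kPa.
q_ult = 220.51 + 59.1 = 279.61 kPa.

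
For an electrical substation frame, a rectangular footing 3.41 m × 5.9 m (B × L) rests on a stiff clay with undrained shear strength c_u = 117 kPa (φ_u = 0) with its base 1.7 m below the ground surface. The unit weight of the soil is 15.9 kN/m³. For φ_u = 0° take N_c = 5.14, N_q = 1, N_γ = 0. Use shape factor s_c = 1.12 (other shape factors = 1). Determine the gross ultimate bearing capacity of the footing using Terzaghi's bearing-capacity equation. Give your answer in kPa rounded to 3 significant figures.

q_ult ≈ 701 kPa

Effective surcharge at the founding depth q = γ·D_f = 15.9 × 1.7 = 27.03 kPa.
q_ult = c·N_c·s_c + q·N_q
     = 117 × 5.14 × 1.12 + 27.03 × 1
     = 673.55 + 27.03 = 700.58 kPa.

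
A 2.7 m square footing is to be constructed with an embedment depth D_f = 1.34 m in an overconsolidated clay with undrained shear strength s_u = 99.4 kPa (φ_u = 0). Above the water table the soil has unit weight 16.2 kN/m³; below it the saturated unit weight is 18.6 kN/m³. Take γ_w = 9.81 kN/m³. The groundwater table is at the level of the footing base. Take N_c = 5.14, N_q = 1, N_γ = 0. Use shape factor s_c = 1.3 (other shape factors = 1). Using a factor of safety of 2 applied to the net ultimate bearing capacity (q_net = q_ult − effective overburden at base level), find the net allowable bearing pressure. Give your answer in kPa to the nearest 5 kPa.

q_all(net) ≈ 330 kPa

Overburden at base level: q = 16.2 × 1.34 = 21.708 kPa.
Cohesion term c·N_c·s_c = 99.4 × 5.14 × 1.3 = 664.19 kPa; surcharge term q·N_q = 21.708 × 1 = 21.708 kPa.
q_ult = 664.19 + 21.708 = 685.9 kPa.
Net ultimate: q_net = 685.9 − 21.708 = 664.19 kPa.
q_all(net) = 664.19 / 2 = 332.1 kPa.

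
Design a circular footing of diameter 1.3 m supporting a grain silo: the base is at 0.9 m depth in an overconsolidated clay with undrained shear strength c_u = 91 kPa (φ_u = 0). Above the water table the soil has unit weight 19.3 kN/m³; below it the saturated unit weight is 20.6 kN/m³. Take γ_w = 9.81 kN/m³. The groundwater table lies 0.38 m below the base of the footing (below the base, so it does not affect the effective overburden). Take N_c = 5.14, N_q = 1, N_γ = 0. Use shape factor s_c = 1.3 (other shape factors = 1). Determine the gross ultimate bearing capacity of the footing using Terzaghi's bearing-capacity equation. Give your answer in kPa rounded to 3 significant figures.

q_ult ≈ 625 kPa

Effective surcharge at the founding depth q = γ·D_f = 19.3 × 0.9 = 17.37 kPa.
q_ult = c·N_c·s_c + q·N_q
     = 91 × 5.14 × 1.3 + 17.37 × 1
     = 608.06 + 17.37 = 625.43 kPa.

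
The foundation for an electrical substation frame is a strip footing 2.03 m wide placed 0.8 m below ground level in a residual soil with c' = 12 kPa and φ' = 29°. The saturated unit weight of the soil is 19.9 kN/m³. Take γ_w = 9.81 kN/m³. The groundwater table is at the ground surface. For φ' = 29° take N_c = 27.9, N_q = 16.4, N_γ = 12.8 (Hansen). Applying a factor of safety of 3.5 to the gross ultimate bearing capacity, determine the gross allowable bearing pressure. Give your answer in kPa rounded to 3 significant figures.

q_all ≈ 171 kPa

Water table at ground surface, so effective unit weight γ' = 19.9 − 9.81 = 10.09 kN/m³ is used throughout; overburden q = 10.09 × 0.8 = 8.072 kPa; the same γ' applies in the ½γBN_γ term.
Cohesion term c·N_c = 12 × 27.9 = 334.8 kPa; surcharge term q·N_q = 8.072 × 16.4 = 132.38 kPa; self-weight term 0.5·γ·B·N_γ = 0.5 × 10.09 × 2.03 × 12.8 = 131.09 kPa.
q_ult = 334.8 + 132.38 + 131.09 = 598.27 kPa.
q_all = q_ult / FS = 598.27 / 3.5 = 170.93 kPa.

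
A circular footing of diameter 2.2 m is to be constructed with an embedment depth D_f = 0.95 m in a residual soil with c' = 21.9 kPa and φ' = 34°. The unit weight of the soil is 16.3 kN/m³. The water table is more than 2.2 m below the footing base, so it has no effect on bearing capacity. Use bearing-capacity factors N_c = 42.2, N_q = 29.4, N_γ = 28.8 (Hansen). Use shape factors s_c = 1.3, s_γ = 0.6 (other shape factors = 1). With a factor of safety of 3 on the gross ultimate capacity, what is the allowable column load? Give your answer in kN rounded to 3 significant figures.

P_all ≈ 2490 kN

q = γ·D_f = 16.3 × 0.95 = 15.485 kPa.
c·N_c·s_c = 21.9 × 42.2 × 1.3 = 1201.4 kPa
q·N_q = 15.485 × 29.4 = 455.26 kPa
0.5·γ·B·N_γ·s_γ = 0.5 × 16.3 × 2.2 × 28.8 × 0.6 = 309.83 kPa
q_ult = 1201.4 + 455.26 + 309.83 = 1966.5 kPa.
Gross allowable pressure q_all = 1966.5 / 3 = 655.51 kPa.
Footing area = 3.8013 m², so allowable column load = 655.51 × 3.8013 = 2491.8 kN.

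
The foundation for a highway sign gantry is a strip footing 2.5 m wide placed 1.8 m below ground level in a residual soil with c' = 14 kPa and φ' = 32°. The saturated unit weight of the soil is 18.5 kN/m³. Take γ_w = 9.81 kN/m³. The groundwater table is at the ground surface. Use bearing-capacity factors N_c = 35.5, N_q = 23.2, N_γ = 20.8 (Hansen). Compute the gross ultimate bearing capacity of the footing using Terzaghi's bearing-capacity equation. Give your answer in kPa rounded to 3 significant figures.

Water table at ground surface, so effective unit weight γ' = 18.5 − 9.81 = 8.69 kN/m³ is used throughout; overburden q = 8.69 × 1.8 = 15.642 kPa; the same γ' applies in the ½γBN_γ term.
Cohesion term c·N_c = 14 × 35.5 = 497 kPa; surcharge term q·N_q = 15.642 × 23.2 = 362.89 kPa; self-weight term 0.5·γ·B·N_γ = 0.5 × 8.69 × 2.5 × 20.8 = 225.94 kPa.
q_ult = 497 + 362.89 + 225.94 = 1085.8 kPa.

q_ult ≈ 1090 kPa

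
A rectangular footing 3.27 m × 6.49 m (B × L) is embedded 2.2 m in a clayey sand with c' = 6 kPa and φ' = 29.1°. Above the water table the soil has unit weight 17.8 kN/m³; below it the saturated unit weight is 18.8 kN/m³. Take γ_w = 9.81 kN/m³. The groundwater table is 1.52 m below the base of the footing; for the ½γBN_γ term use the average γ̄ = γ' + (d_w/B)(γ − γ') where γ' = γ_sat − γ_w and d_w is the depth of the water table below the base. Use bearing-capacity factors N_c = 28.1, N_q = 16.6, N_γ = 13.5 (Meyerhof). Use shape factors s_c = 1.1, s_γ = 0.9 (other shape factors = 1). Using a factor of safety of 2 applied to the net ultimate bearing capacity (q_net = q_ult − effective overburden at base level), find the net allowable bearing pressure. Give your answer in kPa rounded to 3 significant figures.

q = γ·D_f = 17.8 × 2.2 = 39.16 kPa.
γ' = 8.99 kN/m³; averaging over the depth B below the base, γ̄ = γ' + (d_w/B)(γ − γ') = 13.085 kN/m³.
c·N_c·s_c = 6 × 28.1 × 1.1 = 185.46 kPa
q·N_q = 39.16 × 16.6 = 650.06 kPa
0.5·γ·B·N_γ·s_γ = 0.5 × 13.085 × 3.27 × 13.5 × 0.9 = 259.94 kPa
q_ult = 185.46 + 650.06 + 259.94 = 1095.5 kPa.
Net ultimate: q_net = 1095.5 − 39.16 = 1056.3 kPa.
q_all(net) = 1056.3 / 2 = 528.15 kPa.

q_all(net) ≈ 528 kPa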